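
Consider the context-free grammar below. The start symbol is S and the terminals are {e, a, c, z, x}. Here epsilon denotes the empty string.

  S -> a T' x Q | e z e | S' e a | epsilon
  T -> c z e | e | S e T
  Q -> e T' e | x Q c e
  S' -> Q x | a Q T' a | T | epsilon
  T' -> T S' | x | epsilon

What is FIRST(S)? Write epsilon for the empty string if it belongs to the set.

{epsilon, a, c, e, x}

FIRST(Q): from Q->e T' e we get {e}; from Q->x Q c e we get {x}. So FIRST(Q) = {e, x}.
FIRST(S): from S->a T' x Q we get {a}; from S->e z e we get {e}; from S->S' e a we get {a, c, e, x}; from S->epsilon we get {epsilon}. So FIRST(S) = {epsilon, a, c, e, x}.
FIRST(T): from T->c z e we get {c}; from T->e we get {e}; from T->S e T we get {a, c, e, x}. So FIRST(T) = {a, c, e, x}.
FIRST(S'): from S'->Q x we get {e, x}; from S'->a Q T' a we get {a}; from S'->T we get {a, c, e, x}; from S'->epsilon we get {epsilon}. So FIRST(S') = {epsilon, a, c, e, x}.
FIRST(T'): from T'->T S' we get {a, c, e, x}; from T'->x we get {x}; from T'->epsilon we get {epsilon}. So FIRST(T') = {epsilon, a, c, e, x}.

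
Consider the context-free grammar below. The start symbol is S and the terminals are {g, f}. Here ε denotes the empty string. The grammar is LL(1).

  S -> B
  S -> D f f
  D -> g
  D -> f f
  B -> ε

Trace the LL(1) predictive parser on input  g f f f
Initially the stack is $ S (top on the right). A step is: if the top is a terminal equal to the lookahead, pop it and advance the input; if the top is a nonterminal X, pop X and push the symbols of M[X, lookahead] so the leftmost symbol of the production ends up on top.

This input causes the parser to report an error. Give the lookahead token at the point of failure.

step 1: stack=$ S  input=g f f f $  — expand S -> D f f
step 2: stack=$ f f D  input=g f f f $  — expand D -> g
step 3: stack=$ f f g  input=g f f f $  — match g
step 4: stack=$ f f  input=f f f $  — match f
step 5: stack=$ f  input=f f $  — match f
step 6: stack=$  input=f $  — error: stack empty but input remains

f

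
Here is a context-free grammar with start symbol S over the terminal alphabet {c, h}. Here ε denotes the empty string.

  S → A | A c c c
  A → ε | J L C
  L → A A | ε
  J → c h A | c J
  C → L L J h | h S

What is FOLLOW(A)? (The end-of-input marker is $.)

FIRST(J) = {c}
FIRST(A) = {ε, c}  (via J L C)
FIRST(S) = {ε, c}  (via A, A c c c)
FIRST(L) = {ε, c}  (via A A)
FIRST(C) = {c, h}  (via L L J h)
FOLLOW(S) includes $ since S is the start symbol.
FOLLOW(L): in A→J L C, L is followed by C with FIRST {c, h}; in C→L L J h (occurrence 1), L is followed by L J h with FIRST {c}; in C→L L J h (occurrence 2), L is followed by J h with FIRST {c}. Thus FOLLOW(L) = {c, h}.
FOLLOW(J): in A→J L C, J is followed by L C with FIRST {c, h}; in J→c J, the suffix after J is empty (adds nothing new); in C→L L J h, J is followed by h with FIRST {h}. Thus FOLLOW(J) = {c, h}.
FOLLOW(S): in C→h S, the suffix after S is empty, so FOLLOW(S) ⊇ FOLLOW(C) = {$, c, h}. Thus FOLLOW(S) = {$, c, h}.
FOLLOW(A): in S→A, the suffix after A is empty, so FOLLOW(A) ⊇ FOLLOW(S) = {$, c, h}; in S→A c c c, A is followed by c c c with FIRST {c}; in L→A A (occurrence 1), A is followed by A with FIRST {ε, c}; in L→A A (occurrence 1), the suffix after A is nullable, so FOLLOW(A) ⊇ FOLLOW(L) = {c, h}; in L→A A (occurrence 2), the suffix after A is empty, so FOLLOW(A) ⊇ FOLLOW(L) = {c, h}; in J→c h A, the suffix after A is empty, so FOLLOW(A) ⊇ FOLLOW(J) = {c, h}. Thus FOLLOW(A) = {$, c, h}.
FOLLOW(C): in A→J L C, the suffix after C is empty, so FOLLOW(C) ⊇ FOLLOW(A) = {$, c, h}. Thus FOLLOW(C) = {$, c, h}.

{$, c, h}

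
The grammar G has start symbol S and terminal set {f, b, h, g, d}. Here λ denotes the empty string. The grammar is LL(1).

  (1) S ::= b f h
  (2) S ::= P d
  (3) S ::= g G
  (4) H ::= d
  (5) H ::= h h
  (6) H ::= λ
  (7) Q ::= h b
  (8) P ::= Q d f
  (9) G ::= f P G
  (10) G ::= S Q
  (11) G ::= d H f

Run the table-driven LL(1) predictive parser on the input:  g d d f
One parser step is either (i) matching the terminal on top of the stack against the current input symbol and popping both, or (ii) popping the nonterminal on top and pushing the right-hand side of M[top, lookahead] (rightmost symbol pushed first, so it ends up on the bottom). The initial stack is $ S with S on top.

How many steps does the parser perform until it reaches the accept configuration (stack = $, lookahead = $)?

7

step 1: stack=$ S  input=g d d f $  — expand S ::= g G
step 2: stack=$ G g  input=g d d f $  — match g
step 3: stack=$ G  input=d d f $  — expand G ::= d H f
step 4: stack=$ f H d  input=d d f $  — match d
step 5: stack=$ f H  input=d f $  — expand H ::= d
step 6: stack=$ f d  input=d f $  — match d
step 7: stack=$ f  input=f $  — match f
Accept reached after 7 steps.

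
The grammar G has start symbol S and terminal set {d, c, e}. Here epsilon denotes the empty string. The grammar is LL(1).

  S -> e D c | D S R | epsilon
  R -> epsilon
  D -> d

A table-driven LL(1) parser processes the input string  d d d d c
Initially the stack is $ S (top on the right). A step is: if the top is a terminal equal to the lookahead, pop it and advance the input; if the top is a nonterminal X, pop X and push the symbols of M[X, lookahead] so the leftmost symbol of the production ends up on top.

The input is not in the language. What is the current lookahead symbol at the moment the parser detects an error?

step 1: stack=$ S  input=d d d d c $  — expand S -> D S R
step 2: stack=$ R S D  input=d d d d c $  — expand D -> d
step 3: stack=$ R S d  input=d d d d c $  — match d
step 4: stack=$ R S  input=d d d c $  — expand S -> D S R
step 5: stack=$ R R S D  input=d d d c $  — expand D -> d
step 6: stack=$ R R S d  input=d d d c $  — match d
step 7: stack=$ R R S  input=d d c $  — expand S -> D S R
step 8: stack=$ R R R S D  input=d d c $  — expand D -> d
step 9: stack=$ R R R S d  input=d d c $  — match d
step 10: stack=$ R R R S  input=d c $  — expand S -> D S R
step 11: stack=$ R R R R S D  input=d c $  — expand D -> d
step 12: stack=$ R R R R S d  input=d c $  — match d
step 13: stack=$ R R R R S  input=c $  — error: M[S, c] is empty

c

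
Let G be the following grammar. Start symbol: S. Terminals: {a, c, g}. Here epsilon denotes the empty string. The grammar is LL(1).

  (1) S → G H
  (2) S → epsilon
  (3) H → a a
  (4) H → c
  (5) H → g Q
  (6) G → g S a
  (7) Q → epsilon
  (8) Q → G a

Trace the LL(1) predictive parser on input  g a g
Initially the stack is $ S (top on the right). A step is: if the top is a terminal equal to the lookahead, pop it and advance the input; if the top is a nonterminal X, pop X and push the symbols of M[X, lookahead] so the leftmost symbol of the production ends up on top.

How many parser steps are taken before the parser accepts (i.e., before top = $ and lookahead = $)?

8

     Stack      Input    Action
  1  $ S        g a g $  expand S → G H
  2  $ H G      g a g $  expand G → g S a
  3  $ H a S g  g a g $  match g
  4  $ H a S    a g $    expand S → epsilon
  5  $ H a      a g $    match a
  6  $ H        g $      expand H → g Q
  7  $ Q g      g $      match g
  8  $ Q        $        expand Q → epsilon
Accept reached after 8 steps.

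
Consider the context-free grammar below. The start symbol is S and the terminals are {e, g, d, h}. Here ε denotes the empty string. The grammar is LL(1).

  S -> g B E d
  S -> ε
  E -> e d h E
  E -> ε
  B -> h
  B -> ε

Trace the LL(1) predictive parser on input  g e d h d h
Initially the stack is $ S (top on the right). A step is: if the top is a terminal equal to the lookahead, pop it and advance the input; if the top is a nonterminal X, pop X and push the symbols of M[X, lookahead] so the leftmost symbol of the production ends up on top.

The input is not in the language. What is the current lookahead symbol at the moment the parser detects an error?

      Stack        Input          Action
   1  $ S          g e d h d h $  expand S -> g B E d
   2  $ d E B g    g e d h d h $  match g
   3  $ d E B      e d h d h $    expand B -> ε
   4  $ d E        e d h d h $    expand E -> e d h E
   5  $ d E h d e  e d h d h $    match e
   6  $ d E h d    d h d h $      match d
   7  $ d E h      h d h $        match h
   8  $ d E        d h $          expand E -> ε
   9  $ d          d h $          match d
  10  $            h $            error: stack empty but input remains

h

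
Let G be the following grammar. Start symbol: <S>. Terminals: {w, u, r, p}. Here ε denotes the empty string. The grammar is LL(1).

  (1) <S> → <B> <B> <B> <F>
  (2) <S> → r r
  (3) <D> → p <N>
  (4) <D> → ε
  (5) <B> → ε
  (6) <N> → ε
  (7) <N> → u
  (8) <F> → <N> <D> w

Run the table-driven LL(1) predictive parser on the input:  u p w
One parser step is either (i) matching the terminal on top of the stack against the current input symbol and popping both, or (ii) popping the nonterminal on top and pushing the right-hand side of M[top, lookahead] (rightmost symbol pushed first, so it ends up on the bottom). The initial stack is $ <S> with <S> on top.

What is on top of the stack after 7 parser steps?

     Stack              Input    Action
  1  $ <S>              u p w $  expand <S> → <B> <B> <B> <F>
  2  $ <F> <B> <B> <B>  u p w $  expand <B> → ε
  3  $ <F> <B> <B>      u p w $  expand <B> → ε
  4  $ <F> <B>          u p w $  expand <B> → ε
  5  $ <F>              u p w $  expand <F> → <N> <D> w
  6  $ w <D> <N>        u p w $  expand <N> → u
  7  $ w <D> u          u p w $  match u
Stack after step 7: $ w <D> (top = <D>).

<D>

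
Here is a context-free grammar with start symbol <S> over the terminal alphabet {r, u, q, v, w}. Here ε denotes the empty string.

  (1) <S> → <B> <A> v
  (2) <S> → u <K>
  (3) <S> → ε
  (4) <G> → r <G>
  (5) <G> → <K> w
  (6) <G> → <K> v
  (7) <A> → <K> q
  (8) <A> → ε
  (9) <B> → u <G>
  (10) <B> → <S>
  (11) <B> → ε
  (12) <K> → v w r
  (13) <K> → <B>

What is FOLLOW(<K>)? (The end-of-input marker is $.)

FIRST(<S>): from <S>→<B> <A> v we get {q, u, v}; from <S>→u <K> we get {u}; from <S>→ε we get {ε}. So FIRST(<S>) = {ε, q, u, v}.
FIRST(<B>): from <B>→u <G> we get {u}; from <B>→<S> we get {ε, q, u, v}; from <B>→ε we get {ε}. So FIRST(<B>) = {ε, q, u, v}.
FIRST(<K>): from <K>→v w r we get {v}; from <K>→<B> we get {ε, q, u, v}. So FIRST(<K>) = {ε, q, u, v}.
FIRST(<G>): from <G>→r <G> we get {r}; from <G>→<K> w we get {q, u, v, w}; from <G>→<K> v we get {q, u, v}. So FIRST(<G>) = {q, r, u, v, w}.
FIRST(<A>): from <A>→<K> q we get {q, u, v}; from <A>→ε we get {ε}. So FIRST(<A>) = {ε, q, u, v}.
FOLLOW(<S>) includes $ since <S> is the start symbol.
FOLLOW(<A>): in <S>→<B> <A> v, <A> is followed by v with FIRST {v}. Thus FOLLOW(<A>) = {v}.
FOLLOW(<S>): in <B>→<S>, the suffix after <S> is empty, so FOLLOW(<S>) ⊇ FOLLOW(<B>) = {$, q, u, v, w}. Thus FOLLOW(<S>) = {$, q, u, v, w}.
FOLLOW(<K>): in <S>→u <K>, the suffix after <K> is empty, so FOLLOW(<K>) ⊇ FOLLOW(<S>) = {$, q, u, v, w}; in <G>→<K> w, <K> is followed by w with FIRST {w}; in <G>→<K> v, <K> is followed by v with FIRST {v}; in <A>→<K> q, <K> is followed by q with FIRST {q}. Thus FOLLOW(<K>) = {$, q, u, v, w}.
FOLLOW(<B>): in <S>→<B> <A> v, <B> is followed by <A> v with FIRST {q, u, v}; in <K>→<B>, the suffix after <B> is empty, so FOLLOW(<B>) ⊇ FOLLOW(<K>) = {$, q, u, v, w}. Thus FOLLOW(<B>) = {$, q, u, v, w}.
FOLLOW(<G>): in <G>→r <G>, the suffix after <G> is empty (adds nothing new); in <B>→u <G>, the suffix after <G> is empty, so FOLLOW(<G>) ⊇ FOLLOW(<B>) = {$, q, u, v, w}. Thus FOLLOW(<G>) = {$, q, u, v, w}.

{$, q, u, v, w}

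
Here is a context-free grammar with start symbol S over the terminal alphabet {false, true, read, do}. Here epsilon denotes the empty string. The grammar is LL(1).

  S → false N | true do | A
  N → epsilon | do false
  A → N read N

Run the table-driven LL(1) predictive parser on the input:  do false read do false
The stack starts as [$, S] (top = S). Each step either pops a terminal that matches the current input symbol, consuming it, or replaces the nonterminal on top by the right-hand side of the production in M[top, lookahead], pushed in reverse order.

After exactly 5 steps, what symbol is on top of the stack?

     Stack              Input                     Action
  1  $ S                do false read do false $  expand S → A
  2  $ A                do false read do false $  expand A → N read N
  3  $ N read N         do false read do false $  expand N → do false
  4  $ N read false do  do false read do false $  match do
  5  $ N read false     false read do false $     match false
Stack after step 5: $ N read (top = read).

read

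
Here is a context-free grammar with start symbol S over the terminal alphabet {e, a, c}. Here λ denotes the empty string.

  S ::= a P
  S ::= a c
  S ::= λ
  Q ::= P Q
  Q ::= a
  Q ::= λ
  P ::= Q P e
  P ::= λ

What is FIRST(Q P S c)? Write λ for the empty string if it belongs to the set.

FIRST(S) = {λ, a}
FIRST(Q) = {λ, a, e}  (via P Q)
FIRST(P) = {λ, a, e}  (via Q P e)
FIRST(Q P S c): take FIRST of each symbol in turn, carrying on past any symbol whose FIRST contains λ; result {a, c, e}.

{a, c, e}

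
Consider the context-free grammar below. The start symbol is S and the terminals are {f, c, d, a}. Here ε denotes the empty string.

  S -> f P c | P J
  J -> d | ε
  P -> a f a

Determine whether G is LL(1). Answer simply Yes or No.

Yes

FIRST(S) = {a, f}
FIRST(J) = {ε, d}
FIRST(P) = {a}
FOLLOW(S) = {$}
FOLLOW(J) = {$}
FOLLOW(P) = {$, c, d}
Each cell of M receives at most one production.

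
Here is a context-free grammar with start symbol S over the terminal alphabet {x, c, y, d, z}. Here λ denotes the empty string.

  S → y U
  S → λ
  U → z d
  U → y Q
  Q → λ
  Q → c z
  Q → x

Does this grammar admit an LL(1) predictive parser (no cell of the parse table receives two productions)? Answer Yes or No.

FIRST(S) = {λ, y}
FIRST(U) = {y, z}
FIRST(Q) = {λ, c, x}
FOLLOW(S) = {$}
FOLLOW(U) = {$}
FOLLOW(Q) = {$}
Each cell of M receives at most one production.

Yes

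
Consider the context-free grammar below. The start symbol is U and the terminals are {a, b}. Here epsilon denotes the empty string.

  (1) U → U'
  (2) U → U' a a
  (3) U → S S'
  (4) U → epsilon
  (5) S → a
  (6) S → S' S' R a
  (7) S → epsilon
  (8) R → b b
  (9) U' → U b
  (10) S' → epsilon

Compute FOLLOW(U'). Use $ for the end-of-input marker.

FIRST(R) = {b}
FIRST(S') = {epsilon}
FIRST(S) = {epsilon, a, b}  (via S' S' R a)
FIRST(U) = {epsilon, a, b}  (via U', U' a a, S S')
FIRST(U') = {a, b}  (via U b)
FOLLOW(U) includes $ since U is the start symbol.
FOLLOW(U): in U'→U b, U is followed by b with FIRST {b}. Thus FOLLOW(U) = {$, b}.
FOLLOW(S): in U→S S', S is followed by S' with FIRST {epsilon}; in U→S S', the suffix after S is nullable, so FOLLOW(S) ⊇ FOLLOW(U) = {$, b}. Thus FOLLOW(S) = {$, b}.
FOLLOW(R): in S→S' S' R a, R is followed by a with FIRST {a}. Thus FOLLOW(R) = {a}.
FOLLOW(U'): in U→U', the suffix after U' is empty, so FOLLOW(U') ⊇ FOLLOW(U) = {$, b}; in U→U' a a, U' is followed by a a with FIRST {a}. Thus FOLLOW(U') = {$, a, b}.
FOLLOW(S'): in U→S S', the suffix after S' is empty, so FOLLOW(S') ⊇ FOLLOW(U) = {$, b}; in S→S' S' R a (occurrence 1), S' is followed by S' R a with FIRST {b}; in S→S' S' R a (occurrence 2), S' is followed by R a with FIRST {b}. Thus FOLLOW(S') = {$, b}.

{$, a, b}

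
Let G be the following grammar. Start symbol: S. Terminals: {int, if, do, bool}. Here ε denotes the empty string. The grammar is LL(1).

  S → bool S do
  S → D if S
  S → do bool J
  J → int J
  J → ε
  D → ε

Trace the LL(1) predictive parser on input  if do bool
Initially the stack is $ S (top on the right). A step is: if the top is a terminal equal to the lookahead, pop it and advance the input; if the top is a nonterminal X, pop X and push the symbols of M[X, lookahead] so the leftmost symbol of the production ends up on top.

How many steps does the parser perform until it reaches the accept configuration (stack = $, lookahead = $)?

7

step 1: stack=$ S  input=if do bool $  — expand S → D if S
step 2: stack=$ S if D  input=if do bool $  — expand D → ε
step 3: stack=$ S if  input=if do bool $  — match if
step 4: stack=$ S  input=do bool $  — expand S → do bool J
step 5: stack=$ J bool do  input=do bool $  — match do
step 6: stack=$ J bool  input=bool $  — match bool
step 7: stack=$ J  input=$  — expand J → ε
Accept reached after 7 steps.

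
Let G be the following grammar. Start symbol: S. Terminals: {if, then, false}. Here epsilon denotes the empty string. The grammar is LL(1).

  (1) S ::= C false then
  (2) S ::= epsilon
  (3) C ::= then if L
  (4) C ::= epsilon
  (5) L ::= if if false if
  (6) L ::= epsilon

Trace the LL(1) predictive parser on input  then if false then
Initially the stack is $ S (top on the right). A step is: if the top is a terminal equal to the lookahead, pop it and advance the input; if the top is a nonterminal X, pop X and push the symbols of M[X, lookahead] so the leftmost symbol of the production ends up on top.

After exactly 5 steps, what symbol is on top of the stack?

false

step 1: stack=$ S  input=then if false then $  — expand S ::= C false then
step 2: stack=$ then false C  input=then if false then $  — expand C ::= then if L
step 3: stack=$ then false L if then  input=then if false then $  — match then
step 4: stack=$ then false L if  input=if false then $  — match if
step 5: stack=$ then false L  input=false then $  — expand L ::= epsilon
Stack after step 5: $ then false (top = false).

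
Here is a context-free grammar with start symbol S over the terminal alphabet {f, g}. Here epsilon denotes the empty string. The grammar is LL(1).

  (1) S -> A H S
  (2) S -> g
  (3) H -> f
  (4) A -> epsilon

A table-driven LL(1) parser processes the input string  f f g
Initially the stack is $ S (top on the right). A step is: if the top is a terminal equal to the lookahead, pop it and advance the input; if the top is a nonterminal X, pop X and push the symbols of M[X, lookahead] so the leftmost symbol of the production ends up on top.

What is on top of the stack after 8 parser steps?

S

     Stack    Input    Action
  1  $ S      f f g $  expand S -> A H S
  2  $ S H A  f f g $  expand A -> epsilon
  3  $ S H    f f g $  expand H -> f
  4  $ S f    f f g $  match f
  5  $ S      f g $    expand S -> A H S
  6  $ S H A  f g $    expand A -> epsilon
  7  $ S H    f g $    expand H -> f
  8  $ S f    f g $    match f
Stack after step 8: $ S (top = S).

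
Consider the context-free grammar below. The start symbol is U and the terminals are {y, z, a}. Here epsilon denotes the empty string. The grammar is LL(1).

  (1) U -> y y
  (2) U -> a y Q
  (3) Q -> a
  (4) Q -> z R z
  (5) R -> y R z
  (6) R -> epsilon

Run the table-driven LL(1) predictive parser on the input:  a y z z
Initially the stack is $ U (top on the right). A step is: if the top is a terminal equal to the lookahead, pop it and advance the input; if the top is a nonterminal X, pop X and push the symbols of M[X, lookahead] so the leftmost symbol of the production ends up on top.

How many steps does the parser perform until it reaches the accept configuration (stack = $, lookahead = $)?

     Stack    Input      Action
  1  $ U      a y z z $  expand U -> a y Q
  2  $ Q y a  a y z z $  match a
  3  $ Q y    y z z $    match y
  4  $ Q      z z $      expand Q -> z R z
  5  $ z R z  z z $      match z
  6  $ z R    z $        expand R -> epsilon
  7  $ z      z $        match z
Accept reached after 7 steps.

7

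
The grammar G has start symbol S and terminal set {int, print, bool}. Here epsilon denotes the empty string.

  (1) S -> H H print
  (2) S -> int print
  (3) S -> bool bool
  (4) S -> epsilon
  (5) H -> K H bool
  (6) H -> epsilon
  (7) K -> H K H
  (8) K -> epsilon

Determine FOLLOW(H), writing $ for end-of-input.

FIRST(S): from S->H H print we get {bool, print}; from S->int print we get {int}; from S->bool bool we get {bool}; from S->epsilon we get {epsilon}. So FIRST(S) = {epsilon, bool, int, print}.
FIRST(H): from H->K H bool we get {bool}; from H->epsilon we get {epsilon}. So FIRST(H) = {epsilon, bool}.
FIRST(K): from K->H K H we get {epsilon, bool}; from K->epsilon we get {epsilon}. So FIRST(K) = {epsilon, bool}.
FOLLOW(S) includes $ since S is the start symbol.
FOLLOW(S): S appears on no right-hand side. Thus FOLLOW(S) = {$}.
FOLLOW(K): in H->K H bool, K is followed by H bool with FIRST {bool}; in K->H K H, K is followed by H with FIRST {epsilon, bool}; in K->H K H, the suffix after K is nullable (adds nothing new). Thus FOLLOW(K) = {bool}.
FOLLOW(H): in S->H H print (occurrence 1), H is followed by H print with FIRST {bool, print}; in S->H H print (occurrence 2), H is followed by print with FIRST {print}; in H->K H bool, H is followed by bool with FIRST {bool}; in K->H K H (occurrence 1), H is followed by K H with FIRST {epsilon, bool}; in K->H K H (occurrence 1), the suffix after H is nullable, so FOLLOW(H) ⊇ FOLLOW(K) = {bool}; in K->H K H (occurrence 2), the suffix after H is empty, so FOLLOW(H) ⊇ FOLLOW(K) = {bool}. Thus FOLLOW(H) = {bool, print}.

{bool, print}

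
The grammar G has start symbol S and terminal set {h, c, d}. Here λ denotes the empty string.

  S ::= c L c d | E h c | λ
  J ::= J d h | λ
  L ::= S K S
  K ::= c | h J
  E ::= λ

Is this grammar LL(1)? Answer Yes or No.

FIRST(S) = {λ, c, h}
FIRST(J) = {λ, d}
FIRST(L) = {c, h}
FIRST(K) = {c, h}
FIRST(E) = {λ}
FOLLOW(S) = {$, c, h}
FOLLOW(J) = {c, d, h}
FOLLOW(L) = {c}
FOLLOW(K) = {c, h}
FOLLOW(E) = {h}
Cell M[J, d] receives both J ::= J d h and J ::= λ — the grammar is not LL(1).

No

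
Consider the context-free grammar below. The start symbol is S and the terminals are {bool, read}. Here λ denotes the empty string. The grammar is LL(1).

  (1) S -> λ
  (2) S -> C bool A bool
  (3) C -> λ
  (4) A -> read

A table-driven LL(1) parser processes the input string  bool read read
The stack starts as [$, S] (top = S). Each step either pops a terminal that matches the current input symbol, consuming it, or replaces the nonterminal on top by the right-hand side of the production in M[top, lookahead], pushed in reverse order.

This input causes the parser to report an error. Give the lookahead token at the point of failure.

     Stack            Input             Action
  1  $ S              bool read read $  expand S -> C bool A bool
  2  $ bool A bool C  bool read read $  expand C -> λ
  3  $ bool A bool    bool read read $  match bool
  4  $ bool A         read read $       expand A -> read
  5  $ bool read      read read $       match read
  6  $ bool           read $            error: top is terminal bool but lookahead is read

read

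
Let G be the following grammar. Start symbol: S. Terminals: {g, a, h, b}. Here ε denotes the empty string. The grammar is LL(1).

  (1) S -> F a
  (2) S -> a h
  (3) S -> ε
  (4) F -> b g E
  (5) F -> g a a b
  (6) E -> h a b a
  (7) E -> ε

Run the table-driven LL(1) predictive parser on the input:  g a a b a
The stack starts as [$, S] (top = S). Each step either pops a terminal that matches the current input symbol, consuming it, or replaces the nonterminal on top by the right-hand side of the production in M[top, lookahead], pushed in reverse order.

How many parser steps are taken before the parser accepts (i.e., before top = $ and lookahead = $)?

7

     Stack        Input        Action
  1  $ S          g a a b a $  expand S -> F a
  2  $ a F        g a a b a $  expand F -> g a a b
  3  $ a b a a g  g a a b a $  match g
  4  $ a b a a    a a b a $    match a
  5  $ a b a      a b a $      match a
  6  $ a b        b a $        match b
  7  $ a          a $          match a
Accept reached after 7 steps.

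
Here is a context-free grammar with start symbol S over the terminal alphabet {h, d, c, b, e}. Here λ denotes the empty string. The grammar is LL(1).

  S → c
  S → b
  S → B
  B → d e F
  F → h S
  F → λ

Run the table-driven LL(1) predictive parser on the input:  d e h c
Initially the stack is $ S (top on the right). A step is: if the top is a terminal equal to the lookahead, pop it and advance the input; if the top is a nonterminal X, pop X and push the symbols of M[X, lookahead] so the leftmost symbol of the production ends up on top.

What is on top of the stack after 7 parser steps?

c

     Stack    Input      Action
  1  $ S      d e h c $  expand S → B
  2  $ B      d e h c $  expand B → d e F
  3  $ F e d  d e h c $  match d
  4  $ F e    e h c $    match e
  5  $ F      h c $      expand F → h S
  6  $ S h    h c $      match h
  7  $ S      c $        expand S → c
Stack after step 7: $ c (top = c).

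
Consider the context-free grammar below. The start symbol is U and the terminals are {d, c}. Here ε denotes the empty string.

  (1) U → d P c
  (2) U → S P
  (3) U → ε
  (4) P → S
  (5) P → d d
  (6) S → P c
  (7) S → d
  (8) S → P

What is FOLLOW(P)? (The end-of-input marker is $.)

FIRST(U): from U→d P c we get {d}; from U→S P we get {d}; from U→ε we get {ε}. So FIRST(U) = {ε, d}.
FIRST(P): from P→S we get {d}; from P→d d we get {d}. So FIRST(P) = {d}.
FIRST(S): from S→P c we get {d}; from S→d we get {d}; from S→P we get {d}. So FIRST(S) = {d}.
FOLLOW(U) includes $ since U is the start symbol.
FOLLOW(U): U appears on no right-hand side. Thus FOLLOW(U) = {$}.
FOLLOW(P): in U→d P c, P is followed by c with FIRST {c}; in U→S P, the suffix after P is empty, so FOLLOW(P) ⊇ FOLLOW(U) = {$}; in S→P c, P is followed by c with FIRST {c}; in S→P, the suffix after P is empty, so FOLLOW(P) ⊇ FOLLOW(S) = {$, c, d}. Thus FOLLOW(P) = {$, c, d}.
FOLLOW(S): in U→S P, S is followed by P with FIRST {d}; in P→S, the suffix after S is empty, so FOLLOW(S) ⊇ FOLLOW(P) = {$, c, d}. Thus FOLLOW(S) = {$, c, d}.

{$, c, d}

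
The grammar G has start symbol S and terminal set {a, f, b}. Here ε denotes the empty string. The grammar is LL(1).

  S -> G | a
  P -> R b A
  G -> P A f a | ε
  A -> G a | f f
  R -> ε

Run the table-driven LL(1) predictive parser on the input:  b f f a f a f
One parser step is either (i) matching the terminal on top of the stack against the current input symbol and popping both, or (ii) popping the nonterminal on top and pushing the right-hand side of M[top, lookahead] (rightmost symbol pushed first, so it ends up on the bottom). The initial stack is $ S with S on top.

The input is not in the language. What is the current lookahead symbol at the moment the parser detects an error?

f

step 1: stack=$ S  input=b f f a f a f $  — expand S -> G
step 2: stack=$ G  input=b f f a f a f $  — expand G -> P A f a
step 3: stack=$ a f A P  input=b f f a f a f $  — expand P -> R b A
step 4: stack=$ a f A A b R  input=b f f a f a f $  — expand R -> ε
step 5: stack=$ a f A A b  input=b f f a f a f $  — match b
step 6: stack=$ a f A A  input=f f a f a f $  — expand A -> f f
step 7: stack=$ a f A f f  input=f f a f a f $  — match f
step 8: stack=$ a f A f  input=f a f a f $  — match f
step 9: stack=$ a f A  input=a f a f $  — expand A -> G a
step 10: stack=$ a f a G  input=a f a f $  — expand G -> ε
step 11: stack=$ a f a  input=a f a f $  — match a
step 12: stack=$ a f  input=f a f $  — match f
step 13: stack=$ a  input=a f $  — match a
step 14: stack=$  input=f $  — error: stack empty but input remains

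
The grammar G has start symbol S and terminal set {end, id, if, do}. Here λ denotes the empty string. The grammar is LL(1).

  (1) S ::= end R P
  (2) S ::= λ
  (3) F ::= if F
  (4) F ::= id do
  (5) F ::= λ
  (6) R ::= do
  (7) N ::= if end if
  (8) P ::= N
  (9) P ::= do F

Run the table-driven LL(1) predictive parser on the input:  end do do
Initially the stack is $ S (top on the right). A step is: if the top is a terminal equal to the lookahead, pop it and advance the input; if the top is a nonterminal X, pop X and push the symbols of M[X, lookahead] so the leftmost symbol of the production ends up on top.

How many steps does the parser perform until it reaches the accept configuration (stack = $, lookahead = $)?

step 1: stack=$ S  input=end do do $  — expand S ::= end R P
step 2: stack=$ P R end  input=end do do $  — match end
step 3: stack=$ P R  input=do do $  — expand R ::= do
step 4: stack=$ P do  input=do do $  — match do
step 5: stack=$ P  input=do $  — expand P ::= do F
step 6: stack=$ F do  input=do $  — match do
step 7: stack=$ F  input=$  — expand F ::= λ
Accept reached after 7 steps.

7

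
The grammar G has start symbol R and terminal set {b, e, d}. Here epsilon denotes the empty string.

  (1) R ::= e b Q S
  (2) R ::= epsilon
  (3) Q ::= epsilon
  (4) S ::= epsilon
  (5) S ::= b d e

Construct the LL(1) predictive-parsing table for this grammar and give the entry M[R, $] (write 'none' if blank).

FIRST(R): from R::=e b Q S we get {e}; from R::=epsilon we get {epsilon}. So FIRST(R) = {epsilon, e}.
FIRST(Q): from Q::=epsilon we get {epsilon}. So FIRST(Q) = {epsilon}.
FIRST(S): from S::=epsilon we get {epsilon}; from S::=b d e we get {b}. So FIRST(S) = {epsilon, b}.
FOLLOW(R) includes $ since R is the start symbol.
FOLLOW(R): R appears on no right-hand side. Thus FOLLOW(R) = {$}.
For R ::= e b Q S: FIRST(e b Q S) = {e}, so it goes in M[R, t] for t ∈ {e}.
For R ::= epsilon: FIRST(epsilon) = {epsilon}, so it goes in M[R, t] for t ∈ {}; since epsilon ∈ FIRST, also for every t ∈ FOLLOW(R) = {$}.

R ::= epsilon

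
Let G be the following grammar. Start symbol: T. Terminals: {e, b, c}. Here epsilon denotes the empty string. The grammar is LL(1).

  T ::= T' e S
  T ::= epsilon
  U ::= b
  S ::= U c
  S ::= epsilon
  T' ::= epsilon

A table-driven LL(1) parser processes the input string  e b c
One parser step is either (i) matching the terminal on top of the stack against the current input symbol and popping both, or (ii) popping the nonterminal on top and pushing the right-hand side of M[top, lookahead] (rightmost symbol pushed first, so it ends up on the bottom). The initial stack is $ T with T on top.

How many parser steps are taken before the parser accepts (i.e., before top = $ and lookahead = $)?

7

step 1: stack=$ T  input=e b c $  — expand T ::= T' e S
step 2: stack=$ S e T'  input=e b c $  — expand T' ::= epsilon
step 3: stack=$ S e  input=e b c $  — match e
step 4: stack=$ S  input=b c $  — expand S ::= U c
step 5: stack=$ c U  input=b c $  — expand U ::= b
step 6: stack=$ c b  input=b c $  — match b
step 7: stack=$ c  input=c $  — match c
Accept reached after 7 steps.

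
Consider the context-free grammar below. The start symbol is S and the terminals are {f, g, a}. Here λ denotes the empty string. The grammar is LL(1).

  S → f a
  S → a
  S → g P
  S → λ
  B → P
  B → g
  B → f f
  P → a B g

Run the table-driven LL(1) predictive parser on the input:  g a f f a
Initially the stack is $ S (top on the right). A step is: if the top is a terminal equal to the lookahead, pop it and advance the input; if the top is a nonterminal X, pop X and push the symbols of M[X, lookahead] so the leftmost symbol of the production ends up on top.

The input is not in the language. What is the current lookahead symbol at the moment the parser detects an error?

a

step 1: stack=$ S  input=g a f f a $  — expand S → g P
step 2: stack=$ P g  input=g a f f a $  — match g
step 3: stack=$ P  input=a f f a $  — expand P → a B g
step 4: stack=$ g B a  input=a f f a $  — match a
step 5: stack=$ g B  input=f f a $  — expand B → f f
step 6: stack=$ g f f  input=f f a $  — match f
step 7: stack=$ g f  input=f a $  — match f
step 8: stack=$ g  input=a $  — error: top is terminal g but lookahead is a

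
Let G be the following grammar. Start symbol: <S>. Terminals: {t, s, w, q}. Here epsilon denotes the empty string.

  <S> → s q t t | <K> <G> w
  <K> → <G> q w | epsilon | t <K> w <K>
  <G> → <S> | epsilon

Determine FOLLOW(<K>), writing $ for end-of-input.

FIRST(<S>) = {q, s, t, w}  (via <K> <G> w)
FIRST(<G>) = {epsilon, q, s, t, w}  (via <S>)
FIRST(<K>) = {epsilon, q, s, t, w}  (via <G> q w)
FOLLOW(<S>) includes $ since <S> is the start symbol.
FOLLOW(<K>): in <S>→<K> <G> w, <K> is followed by <G> w with FIRST {q, s, t, w}; in <K>→t <K> w <K> (occurrence 1), <K> is followed by w <K> with FIRST {w}; in <K>→t <K> w <K> (occurrence 2), the suffix after <K> is empty (adds nothing new). Thus FOLLOW(<K>) = {q, s, t, w}.
FOLLOW(<G>): in <S>→<K> <G> w, <G> is followed by w with FIRST {w}; in <K>→<G> q w, <G> is followed by q w with FIRST {q}. Thus FOLLOW(<G>) = {q, w}.
FOLLOW(<S>): in <G>→<S>, the suffix after <S> is empty, so FOLLOW(<S>) ⊇ FOLLOW(<G>) = {q, w}. Thus FOLLOW(<S>) = {$, q, w}.

{q, s, t, w}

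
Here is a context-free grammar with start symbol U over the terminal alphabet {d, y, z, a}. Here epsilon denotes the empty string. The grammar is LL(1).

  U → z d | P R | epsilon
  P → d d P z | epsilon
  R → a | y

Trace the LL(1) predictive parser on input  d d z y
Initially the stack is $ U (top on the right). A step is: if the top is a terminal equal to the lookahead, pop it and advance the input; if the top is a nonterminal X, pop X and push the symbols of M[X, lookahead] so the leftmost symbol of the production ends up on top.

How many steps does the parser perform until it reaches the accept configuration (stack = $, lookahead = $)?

     Stack        Input      Action
  1  $ U          d d z y $  expand U → P R
  2  $ R P        d d z y $  expand P → d d P z
  3  $ R z P d d  d d z y $  match d
  4  $ R z P d    d z y $    match d
  5  $ R z P      z y $      expand P → epsilon
  6  $ R z        z y $      match z
  7  $ R          y $        expand R → y
  8  $ y          y $        match y
Accept reached after 8 steps.

8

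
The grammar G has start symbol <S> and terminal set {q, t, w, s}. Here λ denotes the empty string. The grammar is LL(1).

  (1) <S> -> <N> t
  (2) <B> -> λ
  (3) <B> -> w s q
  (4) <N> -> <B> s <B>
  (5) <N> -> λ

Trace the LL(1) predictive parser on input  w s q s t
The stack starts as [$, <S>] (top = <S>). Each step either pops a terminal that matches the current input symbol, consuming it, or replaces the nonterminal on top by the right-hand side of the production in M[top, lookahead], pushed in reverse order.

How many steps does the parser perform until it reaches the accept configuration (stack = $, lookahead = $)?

9

step 1: stack=$ <S>  input=w s q s t $  — expand <S> -> <N> t
step 2: stack=$ t <N>  input=w s q s t $  — expand <N> -> <B> s <B>
step 3: stack=$ t <B> s <B>  input=w s q s t $  — expand <B> -> w s q
step 4: stack=$ t <B> s q s w  input=w s q s t $  — match w
step 5: stack=$ t <B> s q s  input=s q s t $  — match s
step 6: stack=$ t <B> s q  input=q s t $  — match q
step 7: stack=$ t <B> s  input=s t $  — match s
step 8: stack=$ t <B>  input=t $  — expand <B> -> λ
step 9: stack=$ t  input=t $  — match t
Accept reached after 9 steps.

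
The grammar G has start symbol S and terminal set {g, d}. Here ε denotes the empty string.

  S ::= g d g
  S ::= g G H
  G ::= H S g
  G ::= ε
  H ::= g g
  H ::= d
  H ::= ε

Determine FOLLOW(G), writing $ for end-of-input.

{$, d, g}

FIRST(S) = {g}
FIRST(H) = {ε, d, g}
FIRST(G) = {ε, d, g}  (via H S g)
FOLLOW(S) includes $ since S is the start symbol.
FOLLOW(S): in G::=H S g, S is followed by g with FIRST {g}. Thus FOLLOW(S) = {$, g}.
FOLLOW(G): in S::=g G H, G is followed by H with FIRST {ε, d, g}; in S::=g G H, the suffix after G is nullable, so FOLLOW(G) ⊇ FOLLOW(S) = {$, g}. Thus FOLLOW(G) = {$, d, g}.
FOLLOW(H): in S::=g G H, the suffix after H is empty, so FOLLOW(H) ⊇ FOLLOW(S) = {$, g}; in G::=H S g, H is followed by S g with FIRST {g}. Thus FOLLOW(H) = {$, g}.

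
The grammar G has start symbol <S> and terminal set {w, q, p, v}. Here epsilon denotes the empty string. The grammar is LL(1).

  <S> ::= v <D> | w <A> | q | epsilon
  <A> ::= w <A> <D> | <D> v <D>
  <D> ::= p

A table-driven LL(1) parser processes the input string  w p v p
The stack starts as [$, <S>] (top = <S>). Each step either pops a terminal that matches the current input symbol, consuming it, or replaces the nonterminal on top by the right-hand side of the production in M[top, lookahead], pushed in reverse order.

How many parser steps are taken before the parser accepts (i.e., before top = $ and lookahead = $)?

     Stack        Input      Action
  1  $ <S>        w p v p $  expand <S> ::= w <A>
  2  $ <A> w      w p v p $  match w
  3  $ <A>        p v p $    expand <A> ::= <D> v <D>
  4  $ <D> v <D>  p v p $    expand <D> ::= p
  5  $ <D> v p    p v p $    match p
  6  $ <D> v      v p $      match v
  7  $ <D>        p $        expand <D> ::= p
  8  $ p          p $        match p
Accept reached after 8 steps.

8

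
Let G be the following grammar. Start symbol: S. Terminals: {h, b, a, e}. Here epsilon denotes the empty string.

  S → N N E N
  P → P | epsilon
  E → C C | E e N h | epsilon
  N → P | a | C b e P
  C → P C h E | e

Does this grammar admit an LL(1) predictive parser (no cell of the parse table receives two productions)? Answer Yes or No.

No

FIRST(S) = {epsilon, a, e}
FIRST(P) = {epsilon}
FIRST(E) = {epsilon, e}
FIRST(N) = {epsilon, a, e}
FIRST(C) = {e}
FOLLOW(S) = {$}
FOLLOW(P) = {$, a, e, h}
FOLLOW(E) = {$, a, b, e, h}
FOLLOW(N) = {$, a, e, h}
FOLLOW(C) = {$, a, b, e, h}
Cell M[C, e] receives both C → P C h E and C → e — the grammar is not LL(1).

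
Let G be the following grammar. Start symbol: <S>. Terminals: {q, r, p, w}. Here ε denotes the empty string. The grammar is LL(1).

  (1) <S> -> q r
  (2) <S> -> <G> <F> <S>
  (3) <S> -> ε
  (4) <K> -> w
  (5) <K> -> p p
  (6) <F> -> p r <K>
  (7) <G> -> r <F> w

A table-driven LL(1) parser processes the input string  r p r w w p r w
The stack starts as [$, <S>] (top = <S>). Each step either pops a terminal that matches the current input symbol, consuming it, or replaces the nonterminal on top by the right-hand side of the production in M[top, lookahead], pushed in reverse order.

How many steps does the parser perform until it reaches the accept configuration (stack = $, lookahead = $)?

      Stack                Input              Action
   1  $ <S>                r p r w w p r w $  expand <S> -> <G> <F> <S>
   2  $ <S> <F> <G>        r p r w w p r w $  expand <G> -> r <F> w
   3  $ <S> <F> w <F> r    r p r w w p r w $  match r
   4  $ <S> <F> w <F>      p r w w p r w $    expand <F> -> p r <K>
   5  $ <S> <F> w <K> r p  p r w w p r w $    match p
   6  $ <S> <F> w <K> r    r w w p r w $      match r
   7  $ <S> <F> w <K>      w w p r w $        expand <K> -> w
   8  $ <S> <F> w w        w w p r w $        match w
   9  $ <S> <F> w          w p r w $          match w
  10  $ <S> <F>            p r w $            expand <F> -> p r <K>
  11  $ <S> <K> r p        p r w $            match p
  12  $ <S> <K> r          r w $              match r
  13  $ <S> <K>            w $                expand <K> -> w
  14  $ <S> w              w $                match w
  15  $ <S>                $                  expand <S> -> ε
Accept reached after 15 steps.

15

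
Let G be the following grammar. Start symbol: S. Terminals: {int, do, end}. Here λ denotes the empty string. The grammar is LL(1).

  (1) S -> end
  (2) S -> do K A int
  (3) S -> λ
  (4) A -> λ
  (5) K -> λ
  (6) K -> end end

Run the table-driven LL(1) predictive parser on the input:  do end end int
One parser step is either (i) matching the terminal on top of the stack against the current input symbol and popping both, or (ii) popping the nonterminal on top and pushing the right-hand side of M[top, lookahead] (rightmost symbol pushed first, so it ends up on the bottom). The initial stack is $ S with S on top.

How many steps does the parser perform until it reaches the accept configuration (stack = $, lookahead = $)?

     Stack            Input             Action
  1  $ S              do end end int $  expand S -> do K A int
  2  $ int A K do     do end end int $  match do
  3  $ int A K        end end int $     expand K -> end end
  4  $ int A end end  end end int $     match end
  5  $ int A end      end int $         match end
  6  $ int A          int $             expand A -> λ
  7  $ int            int $             match int
Accept reached after 7 steps.

7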